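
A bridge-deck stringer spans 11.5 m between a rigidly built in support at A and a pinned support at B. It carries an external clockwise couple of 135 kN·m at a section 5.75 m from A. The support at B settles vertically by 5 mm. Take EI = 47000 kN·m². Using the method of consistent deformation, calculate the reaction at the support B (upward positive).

Release the roller at B. Primary structure: cantilever fixed at A.
Primary-structure tip deflection at B by superposition:
  clockwise couple 135 at a = 5.75: M₀a(2L − a)/(2EI) = 6695/EI
Flexibility coefficient — unit upward force at B: δ_{BB} = L³/(3EI) = 507/EI.
With EI = 47000 kN·m²: δ_0 = 0.14245 m and δ_{BB} = 0.010786 m/kN.
Compatibility — the beam at B must follow the support down by 0.005 m: δ_0 − R_B·δ_{BB} = 0.005, so R_B = (0.14245 − 0.005)/0.010786 = 12.74 kN.

R_B = 12.74 kN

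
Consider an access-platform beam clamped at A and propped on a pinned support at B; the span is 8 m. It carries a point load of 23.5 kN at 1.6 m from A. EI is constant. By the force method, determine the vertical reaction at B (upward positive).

Remove the prop at B; the released (primary) structure is a cantilever built in at A.
Primary-structure tip deflection at B by superposition:
  point load 23.5 at a = 1.6: Pa²(3L − a)/(6EI) = 224.6/EI
Tip deflection under a unit load at B: L³/(3EI) = 170.7/EI.
Compatibility at B: δ_0 − R_B·δ_{BB} = 0, so R_B = 224.6/170.7 = 1.316 kN.

R_B = 1.316 kN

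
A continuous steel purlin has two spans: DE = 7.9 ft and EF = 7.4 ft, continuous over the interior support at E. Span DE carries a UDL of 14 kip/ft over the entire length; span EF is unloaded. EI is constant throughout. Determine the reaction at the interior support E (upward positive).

Release continuity at E by inserting a hinge; the redundant is the internal moment M_E. The primary structure is two simply-supported spans DE and EF.
Discontinuity in slope at E on the released structure — sum the simple-span end rotations:
  span DE: UDL 14: wL³/(24EI) = 287.6/EI
  relative rotation θ_0 = (287.6 + 0)/EI = 287.6/EI
A unit hogging moment at E produces rotation L₁/(3EI) + L₂/(3EI) = 5.1/EI.
Compatibility: M_E·(L₁+L₂)/(3EI) = θ_0, giving M_E = 56.39 kip·ft (hogging).
Span DE, ΣM about D with M_E applied at E: R_E^{DE}·7.9 = 436.9 + 56.39, so R_E^{DE} = 62.44 kip and R_D = 110.6 − 62.44 = 48.16 kip.
Span EF, ΣM about F: R_E^{EF}·7.4 = 0 + 56.39, so R_E^{EF} = 7.621 kip and R_F = 0 − 7.621 = -7.621 kip.
R_E = 62.44 + 7.621 = 70.06 kip.

R_E = 70.06 kip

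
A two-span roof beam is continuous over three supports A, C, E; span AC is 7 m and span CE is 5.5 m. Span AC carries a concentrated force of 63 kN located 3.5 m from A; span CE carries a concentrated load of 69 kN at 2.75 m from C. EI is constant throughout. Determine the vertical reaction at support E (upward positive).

Take M_C as the redundant. Released structure: two simple spans AC and CE with a hinge at C.
End slopes at the hinge C, treating each span as simply supported:
  span AC: point load 63 at a = 3.5: Pab(L + a)/(6LEI) = 192.9/EI
  span CE: point load 69 at a = 2.75: Pab(L + b)/(6LEI) = 130.5/EI
  relative rotation θ_0 = (192.9 + 130.5)/EI = 323.4/EI
A unit hogging moment at C produces rotation L₁/(3EI) + L₂/(3EI) = 4.167/EI.
Compatibility: M_C·(L₁+L₂)/(3EI) = θ_0, giving M_C = 77.61 kN·m (hogging).
Span CE, ΣM about E: R_C^{CE}·5.5 = 189.8 + 77.61, so R_C^{CE} = 48.61 kN and R_E = 69 − 48.61 = 20.39 kN.

R_E = 20.39 kN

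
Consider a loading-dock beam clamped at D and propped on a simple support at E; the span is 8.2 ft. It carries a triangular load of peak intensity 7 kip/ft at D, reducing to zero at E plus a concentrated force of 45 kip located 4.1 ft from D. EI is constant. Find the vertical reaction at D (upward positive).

R_D = 53.9 kip

Remove the prop at E; the released (primary) structure is a cantilever built in at D.
Downward deflection at the released point E due to the loads:
  triangular load, peak 7 at the fixed end: w₀L⁴/(30EI) = 1055/EI
  point load 45 at a = 4.1: Pa²(3L − a)/(6EI) = 2585/EI
  δ_0 = 3639/EI
Tip deflection under a unit load at E: L³/(3EI) = 183.8/EI.
The prop prevents deflection at E: R_E = δ_0/δ_{EE} = 3639/183.8 = 19.8 kip.
Vertical equilibrium: R_D = ΣP − R_E = 73.7 − 19.8 = 53.9 kip.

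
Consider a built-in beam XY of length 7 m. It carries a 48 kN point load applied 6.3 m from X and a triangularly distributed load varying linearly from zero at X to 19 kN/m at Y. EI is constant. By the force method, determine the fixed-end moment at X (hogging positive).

Take the two fixed-end moments M_X, M_Y as redundants; the released structure is the simple span XY.
Simple-span end rotations at X and Y under the given loads:
  at X: point load 48 at a = 6.3: Pab(L + b)/(6LEI) = 38.81/EI
  at Y: point load 48 at a = 6.3: Pab(L + a)/(6LEI) = 67.03/EI
  at X: triangular load, peak 19: 7w₀L³/(360EI) = 126.7/EI
  at Y: triangular load, peak 19: w₀L³/(45EI) = 144.8/EI
  θ_X0 = 165.5/EI,  θ_Y0 = 211.9/EI
Flexibility coefficients: a unit moment at one end gives L/(3EI) there and L/(6EI) at the far end, so f₁₁ = f₂₂ = 2.333/EI and f₁₂ = f₂₁ = 1.167/EI.
Compatibility — zero rotation at each built-in end:
  2.333 M_X + 1.167 M_Y = 165.5
  1.167 M_X + 2.333 M_Y = 211.9
Solving the pair gives M_X = 34.06 kN·m and M_Y = 73.77 kN·m (hogging).

M_X = 34.06 kN·m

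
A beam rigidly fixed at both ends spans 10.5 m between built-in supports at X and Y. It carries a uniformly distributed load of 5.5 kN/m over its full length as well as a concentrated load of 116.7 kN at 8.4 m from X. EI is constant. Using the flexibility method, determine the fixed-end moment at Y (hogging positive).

Take the two fixed-end moments M_X, M_Y as redundants; the released structure is the simple span XY.
End rotations of the released simple span under the applied load (×1/EI):
  at X: UDL 5.5: wL³/(24EI) = 265.3/EI
  at Y: UDL 5.5: wL³/(24EI) = 265.3/EI
  at X: point load 116.7 at a = 8.4: Pab(L + b)/(6LEI) = 411.7/EI
  at Y: point load 116.7 at a = 8.4: Pab(L + a)/(6LEI) = 617.6/EI
  θ_X0 = 677/EI,  θ_Y0 = 882.9/EI
Flexibility coefficients: a unit moment at one end gives L/(3EI) there and L/(6EI) at the far end, so f₁₁ = f₂₂ = 3.5/EI and f₁₂ = f₂₁ = 1.75/EI.
Compatibility — zero rotation at each built-in end:
  3.5 M_X + 1.75 M_Y = 677
  1.75 M_X + 3.5 M_Y = 882.9
Solving the pair gives M_X = 89.74 kN·m and M_Y = 207.4 kN·m (hogging).

M_Y = 207.4 kN·m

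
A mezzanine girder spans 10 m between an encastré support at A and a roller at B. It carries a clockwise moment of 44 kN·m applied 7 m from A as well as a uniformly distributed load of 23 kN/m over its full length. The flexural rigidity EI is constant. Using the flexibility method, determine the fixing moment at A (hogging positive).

M_A = 271.4 kN·m

Choose R_B as the redundant. The primary structure is the cantilever fixed at A.
Primary-structure tip deflection at B by superposition:
  clockwise couple 44 at a = 7: M₀a(2L − a)/(2EI) = 2002/EI
  UDL 23: wL⁴/(8EI) = 28750/EI
  δ_0 = 30752/EI
Tip deflection under a unit load at B: L³/(3EI) = 333.3/EI.
Compatibility at B: δ_0 − R_B·δ_{BB} = 0, so R_B = 30752/333.3 = 92.26 kN.
Moment equilibrium about A: M_A = Σ(load moments about A) − R_B·L = 1194 − 92.26×10 = 271.4 kN·m.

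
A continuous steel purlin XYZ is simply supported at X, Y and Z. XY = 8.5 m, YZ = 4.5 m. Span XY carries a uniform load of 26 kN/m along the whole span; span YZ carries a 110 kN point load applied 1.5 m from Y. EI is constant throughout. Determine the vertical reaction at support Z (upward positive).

R_Z = -4.503 kN

Release continuity at Y by inserting a hinge; the redundant is the internal moment M_Y. The primary structure is two simply-supported spans XY and YZ.
End slopes at the hinge Y, treating each span as simply supported:
  span XY: UDL 26: wL³/(24EI) = 665.3/EI
  span YZ: point load 110 at a = 1.5: Pab(L + b)/(6LEI) = 137.5/EI
  relative rotation θ_0 = (665.3 + 137.5)/EI = 802.8/EI
A unit hogging moment at Y produces rotation L₁/(3EI) + L₂/(3EI) = 4.333/EI.
Compatibility: M_Y·(L₁+L₂)/(3EI) = θ_0, giving M_Y = 185.3 kN·m (hogging).
Span YZ, ΣM about Z: R_Y^{YZ}·4.5 = 330 + 185.3, so R_Y^{YZ} = 114.5 kN and R_Z = 110 − 114.5 = -4.503 kN.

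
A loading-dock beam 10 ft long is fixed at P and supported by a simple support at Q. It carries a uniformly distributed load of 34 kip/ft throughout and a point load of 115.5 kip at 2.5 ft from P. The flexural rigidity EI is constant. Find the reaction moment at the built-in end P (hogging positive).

M_P = 614.5 kip·ft

Take the reaction at Q as the redundant and release it; the primary structure is a cantilever fixed at P.
Primary-structure tip deflection at Q by superposition:
  UDL 34: wL⁴/(8EI) = 42500/EI
  point load 115.5 at a = 2.5: Pa²(3L − a)/(6EI) = 3309/EI
  δ_0 = 45809/EI
Flexibility coefficient — unit upward force at Q: δ_{QQ} = L³/(3EI) = 333.3/EI.
The prop prevents deflection at Q: R_Q = δ_0/δ_{QQ} = 45809/333.3 = 137.4 kip.
Moment equilibrium about P: M_P = Σ(load moments about P) − R_Q·L = 1989 − 137.4×10 = 614.5 kip·ft.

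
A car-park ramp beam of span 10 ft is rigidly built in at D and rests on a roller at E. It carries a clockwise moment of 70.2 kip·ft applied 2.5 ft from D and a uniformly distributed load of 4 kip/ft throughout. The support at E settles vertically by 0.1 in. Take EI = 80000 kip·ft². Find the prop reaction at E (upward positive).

Take the reaction at E as the redundant and release it; the primary structure is a cantilever fixed at D.
Primary-structure tip deflection at E by superposition:
  clockwise couple 70.2 at a = 2.5: M₀a(2L − a)/(2EI) = 1536/EI
  UDL 4: wL⁴/(8EI) = 5000/EI
  δ_0 = 6536/EI
Tip deflection under a unit load at E: L³/(3EI) = 333.3/EI.
With EI = 80000 kip·ft²: δ_0 = 0.081695 ft and δ_{EE} = 0.004167 ft/kip.
Compatibility — the beam at E must follow the support down by 0.008333 ft: δ_0 − R_E·δ_{EE} = 0.008333, so R_E = (0.081695 − 0.008333)/0.004167 = 17.61 kip.

R_E = 17.61 kip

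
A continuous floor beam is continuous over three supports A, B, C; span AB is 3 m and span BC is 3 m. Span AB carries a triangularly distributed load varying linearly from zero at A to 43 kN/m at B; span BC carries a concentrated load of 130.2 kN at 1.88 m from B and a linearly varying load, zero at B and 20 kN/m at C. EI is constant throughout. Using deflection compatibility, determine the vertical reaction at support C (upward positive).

R_C = 85.08 kN

Take M_B as the redundant. Released structure: two simple spans AB and BC with a hinge at B.
End slopes at the hinge B, treating each span as simply supported:
  span AB: triangular load, peak 43: w₀L³/(45EI) = 25.8/EI
  span BC: point load 130.2 at a = 1.88: Pab(L + b)/(6LEI) = 62.75/EI
  span BC: triangular load, peak 20: 7w₀L³/(360EI) = 10.5/EI
  relative rotation θ_0 = (25.8 + 73.25)/EI = 99.05/EI
A unit hogging moment at B produces rotation L₁/(3EI) + L₂/(3EI) = 2/EI.
Slope continuity at B: θ_0 = M_B·2/EI, so M_B = 99.05/2 = 49.52 kN·m (hogging).
Span BC, ΣM about C: R_B^{BC}·3 = 175.8 + 49.52, so R_B^{BC} = 75.12 kN and R_C = 160.2 − 75.12 = 85.08 kN.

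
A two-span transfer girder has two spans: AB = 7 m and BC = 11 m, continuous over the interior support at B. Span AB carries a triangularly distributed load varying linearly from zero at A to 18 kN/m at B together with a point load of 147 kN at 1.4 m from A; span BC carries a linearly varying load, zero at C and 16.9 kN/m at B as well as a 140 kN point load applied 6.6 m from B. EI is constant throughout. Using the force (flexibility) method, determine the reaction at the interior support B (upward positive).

R_B = 260.1 kN

Insert a hinge at B; M_B is the redundant, and each span becomes simply supported.
End slopes at the hinge B, treating each span as simply supported:
  span AB: triangular load, peak 18: w₀L³/(45EI) = 137.2/EI
  span AB: point load 147 at a = 1.4: Pab(L + a)/(6LEI) = 230.5/EI
  span BC: triangular load, peak 16.9: w₀L³/(45EI) = 499.9/EI
  span BC: point load 140 at a = 6.6: Pab(L + b)/(6LEI) = 948.6/EI
  relative rotation θ_0 = (367.7 + 1449)/EI = 1816/EI
A unit hogging moment at B produces rotation L₁/(3EI) + L₂/(3EI) = 6/EI.
Compatibility: M_B·(L₁+L₂)/(3EI) = θ_0, giving M_B = 302.7 kN·m (hogging).
Span AB, ΣM about A with M_B applied at B: R_B^{AB}·7 = 499.8 + 302.7, so R_B^{AB} = 114.6 kN and R_A = 210 − 114.6 = 95.36 kN.
Span BC, ΣM about C: R_B^{BC}·11 = 1298 + 302.7, so R_B^{BC} = 145.5 kN and R_C = 232.9 − 145.5 = 87.47 kN.
R_B = 114.6 + 145.5 = 260.1 kN.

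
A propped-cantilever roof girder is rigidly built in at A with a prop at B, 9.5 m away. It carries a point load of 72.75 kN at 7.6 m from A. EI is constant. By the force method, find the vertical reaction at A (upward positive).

Release the roller at B. Primary structure: cantilever fixed at A.
Primary-structure tip deflection at B by superposition:
  point load 72.75 at a = 7.6: Pa²(3L − a)/(6EI) = 14637/EI
Flexibility coefficient — unit upward force at B: δ_{BB} = L³/(3EI) = 285.8/EI.
Compatibility at B: δ_0 − R_B·δ_{BB} = 0, so R_B = 14637/285.8 = 51.22 kN.
Vertical equilibrium: R_A = ΣP − R_B = 72.75 − 51.22 = 21.53 kN.

R_A = 21.53 kN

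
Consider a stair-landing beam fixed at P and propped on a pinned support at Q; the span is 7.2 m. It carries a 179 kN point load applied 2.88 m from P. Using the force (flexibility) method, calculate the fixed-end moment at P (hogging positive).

Choose R_Q as the redundant. The primary structure is the cantilever fixed at P.
Free-end deflection of the primary structure under the applied loading (downward +):
  point load 179 at a = 2.88: Pa²(3L − a)/(6EI) = 4632/EI
Tip deflection under a unit load at Q: L³/(3EI) = 124.4/EI.
Compatibility at Q: δ_0 − R_Q·δ_{QQ} = 0, so R_Q = 4632/124.4 = 37.23 kN.
Moment equilibrium about P: M_P = Σ(load moments about P) − R_Q·L = 515.5 − 37.23×7.2 = 247.4 kN·m.

M_P = 247.4 kN·m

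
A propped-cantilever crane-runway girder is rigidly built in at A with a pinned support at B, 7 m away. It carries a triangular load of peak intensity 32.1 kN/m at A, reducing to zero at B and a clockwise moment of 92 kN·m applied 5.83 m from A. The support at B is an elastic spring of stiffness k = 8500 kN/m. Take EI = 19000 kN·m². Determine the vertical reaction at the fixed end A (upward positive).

Release the roller at B. Primary structure: cantilever fixed at A.
Primary-structure tip deflection at B by superposition:
  triangular load, peak 32.1 at the fixed end: w₀L⁴/(30EI) = 2569/EI
  clockwise couple 92 at a = 5.83: M₀a(2L − a)/(2EI) = 2191/EI
  δ_0 = 4760/EI
Tip deflection under a unit load at B: L³/(3EI) = 114.3/EI.
With EI = 19000 kN·m²: δ_0 = 0.25053 m and δ_{BB} = 0.006018 m/kN.
Compatibility — the spring shortens by R_B/k under the reaction it provides: δ_0 − R_B·δ_{BB} = R_B/k. With 1/k = 0.000118 m/kN, R_B = δ_0 / (δ_{BB} + 1/k) = 0.25053 / (0.006018 + 0.000118) = 40.84 kN.
Vertical equilibrium: R_A = ΣP − R_B = 112.3 − 40.84 = 71.51 kN.

R_A = 71.51 kN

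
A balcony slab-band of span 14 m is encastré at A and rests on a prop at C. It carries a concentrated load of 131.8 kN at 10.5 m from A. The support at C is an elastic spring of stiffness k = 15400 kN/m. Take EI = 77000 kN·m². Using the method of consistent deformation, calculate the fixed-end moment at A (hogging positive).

Release the roller at C. Primary structure: cantilever fixed at A.
Primary-structure tip deflection at C by superposition:
  point load 131.8 at a = 10.5: Pa²(3L − a)/(6EI) = 76287/EI
Flexibility coefficient — unit upward force at C: δ_{CC} = L³/(3EI) = 914.7/EI.
With EI = 77000 kN·m²: δ_0 = 0.99075 m and δ_{CC} = 0.011879 m/kN.
Compatibility — the spring shortens by R_C/k under the reaction it provides: δ_0 − R_C·δ_{CC} = R_C/k. With 1/k = 0.000065 m/kN, R_C = δ_0 / (δ_{CC} + 1/k) = 0.99075 / (0.011879 + 0.000065) = 82.95 kN.
Moment equilibrium about A: M_A = Σ(load moments about A) − R_C·L = 1384 − 82.95×14 = 222.6 kN·m.

M_A = 222.6 kN·m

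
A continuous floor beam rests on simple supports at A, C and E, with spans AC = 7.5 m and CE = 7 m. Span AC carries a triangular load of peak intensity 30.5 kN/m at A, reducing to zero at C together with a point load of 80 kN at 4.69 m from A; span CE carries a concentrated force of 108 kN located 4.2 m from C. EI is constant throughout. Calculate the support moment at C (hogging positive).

Release continuity at C by inserting a hinge; the redundant is the internal moment M_C. The primary structure is two simply-supported spans AC and CE.
End slopes at the hinge C, treating each span as simply supported:
  span AC: triangular load, peak 30.5: 7w₀L³/(360EI) = 250.2/EI
  span AC: point load 80 at a = 4.69: Pab(L + a)/(6LEI) = 285.6/EI
  span CE: point load 108 at a = 4.2: Pab(L + b)/(6LEI) = 296.4/EI
  relative rotation θ_0 = (535.8 + 296.4)/EI = 832.1/EI
A unit hogging moment at C produces rotation L₁/(3EI) + L₂/(3EI) = 4.833/EI.
Slope continuity at C: θ_0 = M_C·4.833/EI, so M_C = 832.1/4.833 = 172.2 kN·m (hogging).

M_C = 172.2 kN·m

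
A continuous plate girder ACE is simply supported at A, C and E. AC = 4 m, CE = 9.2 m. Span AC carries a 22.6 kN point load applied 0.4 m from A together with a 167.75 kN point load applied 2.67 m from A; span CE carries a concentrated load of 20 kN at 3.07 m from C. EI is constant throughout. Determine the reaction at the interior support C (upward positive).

Insert a hinge at C; M_C is the redundant, and each span becomes simply supported.
Rotations at C on the released spans (each span's end-slope, ×1/EI):
  span AC: point load 22.6 at a = 0.4: Pab(L + a)/(6LEI) = 5.966/EI
  span AC: point load 167.75 at a = 2.67: Pab(L + a)/(6LEI) = 165.6/EI
  span CE: point load 20 at a = 3.07: Pab(L + b)/(6LEI) = 104.5/EI
  relative rotation θ_0 = (171.5 + 104.5)/EI = 276/EI
A unit hogging moment at C produces rotation L₁/(3EI) + L₂/(3EI) = 4.4/EI.
Compatibility: M_C·(L₁+L₂)/(3EI) = θ_0, giving M_C = 62.74 kN·m (hogging).
Span AC, ΣM about A with M_C applied at C: R_C^{AC}·4 = 456.9 + 62.74, so R_C^{AC} = 129.9 kN and R_A = 190.3 − 129.9 = 60.43 kN.
Span CE, ΣM about E: R_C^{CE}·9.2 = 122.6 + 62.74, so R_C^{CE} = 20.15 kN and R_E = 20 − 20.15 = -0.1455 kN.
R_C = 129.9 + 20.15 = 150.1 kN.

R_C = 150.1 kN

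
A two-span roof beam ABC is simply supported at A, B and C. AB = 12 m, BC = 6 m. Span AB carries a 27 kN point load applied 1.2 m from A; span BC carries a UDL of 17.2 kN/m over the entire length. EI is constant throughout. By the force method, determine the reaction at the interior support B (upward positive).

R_B = 63.42 kN

Insert a hinge at B; M_B is the redundant, and each span becomes simply supported.
Rotations at B on the released spans (each span's end-slope, ×1/EI):
  span AB: point load 27 at a = 1.2: Pab(L + a)/(6LEI) = 64.15/EI
  span BC: UDL 17.2: wL³/(24EI) = 154.8/EI
  relative rotation θ_0 = (64.15 + 154.8)/EI = 219/EI
A unit hogging moment at B produces rotation L₁/(3EI) + L₂/(3EI) = 6/EI.
Compatibility: M_B·(L₁+L₂)/(3EI) = θ_0, giving M_B = 36.49 kN·m (hogging).
Span AB, ΣM about A with M_B applied at B: R_B^{AB}·12 = 32.4 + 36.49, so R_B^{AB} = 5.741 kN and R_A = 27 − 5.741 = 21.26 kN.
Span BC, ΣM about C: R_B^{BC}·6 = 309.6 + 36.49, so R_B^{BC} = 57.68 kN and R_C = 103.2 − 57.68 = 45.52 kN.
R_B = 5.741 + 57.68 = 63.42 kN.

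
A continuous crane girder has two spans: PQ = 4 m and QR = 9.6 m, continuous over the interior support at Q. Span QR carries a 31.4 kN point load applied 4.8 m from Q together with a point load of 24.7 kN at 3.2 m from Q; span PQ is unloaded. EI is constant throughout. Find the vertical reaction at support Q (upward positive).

Release continuity at Q by inserting a hinge; the redundant is the internal moment M_Q. The primary structure is two simply-supported spans PQ and QR.
End slopes at the hinge Q, treating each span as simply supported:
  span QR: point load 31.4 at a = 4.8: Pab(L + b)/(6LEI) = 180.9/EI
  span QR: point load 24.7 at a = 3.2: Pab(L + b)/(6LEI) = 140.5/EI
  relative rotation θ_0 = (0 + 321.4)/EI = 321.4/EI
A unit hogging moment at Q produces rotation L₁/(3EI) + L₂/(3EI) = 4.533/EI.
Compatibility: M_Q·(L₁+L₂)/(3EI) = θ_0, giving M_Q = 70.89 kN·m (hogging).
Span PQ, ΣM about P with M_Q applied at Q: R_Q^{PQ}·4 = 0 + 70.89, so R_Q^{PQ} = 17.72 kN and R_P = 0 − 17.72 = -17.72 kN.
Span QR, ΣM about R: R_Q^{QR}·9.6 = 308.8 + 70.89, so R_Q^{QR} = 39.55 kN and R_R = 56.1 − 39.55 = 16.55 kN.
R_Q = 17.72 + 39.55 = 57.27 kN.

R_Q = 57.27 kN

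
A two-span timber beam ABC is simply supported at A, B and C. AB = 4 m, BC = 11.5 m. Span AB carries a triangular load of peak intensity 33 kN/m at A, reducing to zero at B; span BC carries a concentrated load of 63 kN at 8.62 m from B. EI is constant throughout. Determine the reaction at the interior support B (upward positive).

R_B = 61.71 kN

Release continuity at B by inserting a hinge; the redundant is the internal moment M_B. The primary structure is two simply-supported spans AB and BC.
Discontinuity in slope at B on the released structure — sum the simple-span end rotations:
  span AB: triangular load, peak 33: 7w₀L³/(360EI) = 41.07/EI
  span BC: point load 63 at a = 8.62: Pab(L + b)/(6LEI) = 325.9/EI
  relative rotation θ_0 = (41.07 + 325.9)/EI = 367/EI
A unit hogging moment at B produces rotation L₁/(3EI) + L₂/(3EI) = 5.167/EI.
Slope continuity at B: θ_0 = M_B·5.167/EI, so M_B = 367/5.167 = 71.04 kN·m (hogging).
Span AB, ΣM about A with M_B applied at B: R_B^{AB}·4 = 88 + 71.04, so R_B^{AB} = 39.76 kN and R_A = 66 − 39.76 = 26.24 kN.
Span BC, ΣM about C: R_B^{BC}·11.5 = 181.4 + 71.04, so R_B^{BC} = 21.95 kN and R_C = 63 − 21.95 = 41.05 kN.
R_B = 39.76 + 21.95 = 61.71 kN.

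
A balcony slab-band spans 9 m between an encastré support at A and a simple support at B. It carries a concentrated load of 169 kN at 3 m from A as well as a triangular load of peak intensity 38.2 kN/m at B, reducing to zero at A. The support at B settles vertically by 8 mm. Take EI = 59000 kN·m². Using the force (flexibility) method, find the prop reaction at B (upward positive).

R_B = 117.6 kN

Remove the prop at B; the released (primary) structure is a cantilever built in at A.
Downward deflection at the released point B due to the loads:
  point load 169 at a = 3: Pa²(3L − a)/(6EI) = 6084/EI
  triangular load, peak 38.2 at the free end: 11w₀L⁴/(120EI) = 22974/EI
  δ_0 = 29058/EI
Flexibility coefficient — unit upward force at B: δ_{BB} = L³/(3EI) = 243/EI.
With EI = 59000 kN·m²: δ_0 = 0.49252 m and δ_{BB} = 0.004119 m/kN.
Compatibility — the beam at B must follow the support down by 0.008 m: δ_0 − R_B·δ_{BB} = 0.008, so R_B = (0.49252 − 0.008)/0.004119 = 117.6 kN.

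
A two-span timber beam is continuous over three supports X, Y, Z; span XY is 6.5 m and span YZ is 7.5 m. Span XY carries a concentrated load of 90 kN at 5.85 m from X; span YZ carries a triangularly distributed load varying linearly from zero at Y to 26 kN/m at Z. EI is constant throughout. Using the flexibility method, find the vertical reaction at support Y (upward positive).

Take M_Y as the redundant. Released structure: two simple spans XY and YZ with a hinge at Y.
Rotations at Y on the released spans (each span's end-slope, ×1/EI):
  span XY: point load 90 at a = 5.85: Pab(L + a)/(6LEI) = 108.4/EI
  span YZ: triangular load, peak 26: 7w₀L³/(360EI) = 213.3/EI
  relative rotation θ_0 = (108.4 + 213.3)/EI = 321.7/EI
A unit hogging moment at Y produces rotation L₁/(3EI) + L₂/(3EI) = 4.667/EI.
Slope continuity at Y: θ_0 = M_Y·4.667/EI, so M_Y = 321.7/4.667 = 68.93 kN·m (hogging).
Span XY, ΣM about X with M_Y applied at Y: R_Y^{XY}·6.5 = 526.5 + 68.93, so R_Y^{XY} = 91.6 kN and R_X = 90 − 91.6 = -1.604 kN.
Span YZ, ΣM about Z: R_Y^{YZ}·7.5 = 243.8 + 68.93, so R_Y^{YZ} = 41.69 kN and R_Z = 97.5 − 41.69 = 55.81 kN.
R_Y = 91.6 + 41.69 = 133.3 kN.

R_Y = 133.3 kN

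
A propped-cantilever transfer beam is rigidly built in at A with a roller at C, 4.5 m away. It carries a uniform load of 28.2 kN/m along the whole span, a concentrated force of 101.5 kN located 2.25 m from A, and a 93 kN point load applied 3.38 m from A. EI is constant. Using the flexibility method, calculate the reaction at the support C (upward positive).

R_C = 138.3 kN

Remove the prop at C; the released (primary) structure is a cantilever built in at A.
Primary-structure tip deflection at C by superposition:
  UDL 28.2: wL⁴/(8EI) = 1445/EI
  point load 101.5 at a = 2.25: Pa²(3L − a)/(6EI) = 963.5/EI
  point load 93 at a = 3.38: Pa²(3L − a)/(6EI) = 1792/EI
  δ_0 = 4201/EI
Flexibility coefficient — unit upward force at C: δ_{CC} = L³/(3EI) = 30.38/EI.
The prop prevents deflection at C: R_C = δ_0/δ_{CC} = 4201/30.38 = 138.3 kN.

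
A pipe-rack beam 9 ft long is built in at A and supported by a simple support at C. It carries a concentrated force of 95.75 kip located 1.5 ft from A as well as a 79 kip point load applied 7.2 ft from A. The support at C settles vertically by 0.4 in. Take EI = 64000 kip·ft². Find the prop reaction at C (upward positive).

R_C = 50.6 kip

Release the roller at C. Primary structure: cantilever fixed at A.
Deflection at C on the released cantilever, summing each load's contribution:
  point load 95.75 at a = 1.5: Pa²(3L − a)/(6EI) = 915.6/EI
  point load 79 at a = 7.2: Pa²(3L − a)/(6EI) = 13515/EI
  δ_0 = 14430/EI
Tip deflection under a unit load at C: L³/(3EI) = 243/EI.
With EI = 64000 kip·ft²: δ_0 = 0.22547 ft and δ_{CC} = 0.003797 ft/kip.
Compatibility — the beam at C must follow the support down by 0.03333 ft: δ_0 − R_C·δ_{CC} = 0.03333, so R_C = (0.22547 − 0.03333)/0.003797 = 50.6 kip.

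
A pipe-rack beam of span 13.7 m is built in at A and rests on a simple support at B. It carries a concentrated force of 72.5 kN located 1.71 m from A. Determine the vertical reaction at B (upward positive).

R_B = 1.624 kN

Remove the prop at B; the released (primary) structure is a cantilever built in at A.
Free-end deflection of the primary structure under the applied loading (downward +):
  point load 72.5 at a = 1.71: Pa²(3L − a)/(6EI) = 1392/EI
Tip deflection under a unit load at B: L³/(3EI) = 857.1/EI.
Compatibility at B: δ_0 − R_B·δ_{BB} = 0, so R_B = 1392/857.1 = 1.624 kN.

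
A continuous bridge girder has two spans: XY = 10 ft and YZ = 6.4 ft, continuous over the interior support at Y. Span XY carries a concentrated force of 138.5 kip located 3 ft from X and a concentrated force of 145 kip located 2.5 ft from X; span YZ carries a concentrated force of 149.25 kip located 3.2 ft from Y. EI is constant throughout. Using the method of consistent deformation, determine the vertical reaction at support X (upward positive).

R_X = 176.8 kip

Take M_Y as the redundant. Released structure: two simple spans XY and YZ with a hinge at Y.
End slopes at the hinge Y, treating each span as simply supported:
  span XY: point load 138.5 at a = 3: Pab(L + a)/(6LEI) = 630.2/EI
  span XY: point load 145 at a = 2.5: Pab(L + a)/(6LEI) = 566.4/EI
  span YZ: point load 149.25 at a = 3.2: Pab(L + b)/(6LEI) = 382.1/EI
  relative rotation θ_0 = (1197 + 382.1)/EI = 1579/EI
A unit hogging moment at Y produces rotation L₁/(3EI) + L₂/(3EI) = 5.467/EI.
Compatibility: M_Y·(L₁+L₂)/(3EI) = θ_0, giving M_Y = 288.8 kip·ft (hogging).
Span XY, ΣM about X with M_Y applied at Y: R_Y^{XY}·10 = 778 + 288.8, so R_Y^{XY} = 106.7 kip and R_X = 283.5 − 106.7 = 176.8 kip.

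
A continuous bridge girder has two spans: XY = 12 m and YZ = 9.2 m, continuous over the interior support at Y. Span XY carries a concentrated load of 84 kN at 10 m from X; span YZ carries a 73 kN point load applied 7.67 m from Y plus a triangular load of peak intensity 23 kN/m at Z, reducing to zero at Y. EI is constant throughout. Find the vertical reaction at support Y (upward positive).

R_Y = 145.3 kN

Take M_Y as the redundant. Released structure: two simple spans XY and YZ with a hinge at Y.
Discontinuity in slope at Y on the released structure — sum the simple-span end rotations:
  span XY: point load 84 at a = 10: Pab(L + a)/(6LEI) = 513.3/EI
  span YZ: point load 73 at a = 7.67: Pab(L + b)/(6LEI) = 166.5/EI
  span YZ: triangular load, peak 23: 7w₀L³/(360EI) = 348.2/EI
  relative rotation θ_0 = (513.3 + 514.8)/EI = 1028/EI
A unit hogging moment at Y produces rotation L₁/(3EI) + L₂/(3EI) = 7.067/EI.
Slope continuity at Y: θ_0 = M_Y·7.067/EI, so M_Y = 1028/7.067 = 145.5 kN·m (hogging).
Span XY, ΣM about X with M_Y applied at Y: R_Y^{XY}·12 = 840 + 145.5, so R_Y^{XY} = 82.12 kN and R_X = 84 − 82.12 = 1.876 kN.
Span YZ, ΣM about Z: R_Y^{YZ}·9.2 = 436.1 + 145.5, so R_Y^{YZ} = 63.22 kN and R_Z = 178.8 − 63.22 = 115.6 kN.
R_Y = 82.12 + 63.22 = 145.3 kN.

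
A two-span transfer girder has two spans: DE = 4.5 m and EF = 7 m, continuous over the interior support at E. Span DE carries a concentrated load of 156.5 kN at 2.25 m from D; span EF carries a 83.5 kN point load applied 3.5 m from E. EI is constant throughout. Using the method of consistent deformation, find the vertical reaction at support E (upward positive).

Take M_E as the redundant. Released structure: two simple spans DE and EF with a hinge at E.
Discontinuity in slope at E on the released structure — sum the simple-span end rotations:
  span DE: point load 156.5 at a = 2.25: Pab(L + a)/(6LEI) = 198.1/EI
  span EF: point load 83.5 at a = 3.5: Pab(L + b)/(6LEI) = 255.7/EI
  relative rotation θ_0 = (198.1 + 255.7)/EI = 453.8/EI
A unit hogging moment at E produces rotation L₁/(3EI) + L₂/(3EI) = 3.833/EI.
Slope continuity at E: θ_0 = M_E·3.833/EI, so M_E = 453.8/3.833 = 118.4 kN·m (hogging).
Span DE, ΣM about D with M_E applied at E: R_E^{DE}·4.5 = 352.1 + 118.4, so R_E^{DE} = 104.6 kN and R_D = 156.5 − 104.6 = 51.94 kN.
Span EF, ΣM about F: R_E^{EF}·7 = 292.2 + 118.4, so R_E^{EF} = 58.66 kN and R_F = 83.5 − 58.66 = 24.84 kN.
R_E = 104.6 + 58.66 = 163.2 kN.

R_E = 163.2 kN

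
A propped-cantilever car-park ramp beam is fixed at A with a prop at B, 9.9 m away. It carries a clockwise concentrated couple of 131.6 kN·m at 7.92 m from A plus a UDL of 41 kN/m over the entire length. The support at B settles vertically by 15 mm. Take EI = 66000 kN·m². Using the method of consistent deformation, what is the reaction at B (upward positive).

R_B = 168.3 kN

Take the reaction at B as the redundant and release it; the primary structure is a cantilever fixed at A.
Primary-structure tip deflection at B by superposition:
  clockwise couple 131.6 at a = 7.92: M₀a(2L − a)/(2EI) = 6191/EI
  UDL 41: wL⁴/(8EI) = 49231/EI
  δ_0 = 55422/EI
Tip deflection under a unit load at B: L³/(3EI) = 323.4/EI.
With EI = 66000 kN·m²: δ_0 = 0.83972 m and δ_{BB} = 0.0049 m/kN.
Compatibility — the beam at B must follow the support down by 0.015 m: δ_0 − R_B·δ_{BB} = 0.015, so R_B = (0.83972 − 0.015)/0.0049 = 168.3 kN.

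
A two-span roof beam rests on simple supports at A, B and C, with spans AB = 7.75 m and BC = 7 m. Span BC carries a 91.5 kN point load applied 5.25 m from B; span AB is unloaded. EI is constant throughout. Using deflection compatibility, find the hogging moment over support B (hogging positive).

M_B = 35.62 kN·m

Take M_B as the redundant. Released structure: two simple spans AB and BC with a hinge at B.
End slopes at the hinge B, treating each span as simply supported:
  span BC: point load 91.5 at a = 5.25: Pab(L + b)/(6LEI) = 175.1/EI
  relative rotation θ_0 = (0 + 175.1)/EI = 175.1/EI
A unit hogging moment at B produces rotation L₁/(3EI) + L₂/(3EI) = 4.917/EI.
Compatibility: M_B·(L₁+L₂)/(3EI) = θ_0, giving M_B = 35.62 kN·m (hogging).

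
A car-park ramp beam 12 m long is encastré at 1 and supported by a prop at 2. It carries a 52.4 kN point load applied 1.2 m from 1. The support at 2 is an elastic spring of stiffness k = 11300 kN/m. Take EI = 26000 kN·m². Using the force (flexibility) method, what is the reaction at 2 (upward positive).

R_2 = 0.7568 kN

Choose R_2 as the redundant. The primary structure is the cantilever fixed at 1.
Downward deflection at the released point 2 due to the loads:
  point load 52.4 at a = 1.2: Pa²(3L − a)/(6EI) = 437.6/EI
Flexibility coefficient — unit upward force at 2: δ_{22} = L³/(3EI) = 576/EI.
With EI = 26000 kN·m²: δ_0 = 0.016832 m and δ_{22} = 0.022154 m/kN.
Compatibility — the spring shortens by R_2/k under the reaction it provides: δ_0 − R_2·δ_{22} = R_2/k. With 1/k = 0.000088 m/kN, R_2 = δ_0 / (δ_{22} + 1/k) = 0.016832 / (0.022154 + 0.000088) = 0.7568 kN.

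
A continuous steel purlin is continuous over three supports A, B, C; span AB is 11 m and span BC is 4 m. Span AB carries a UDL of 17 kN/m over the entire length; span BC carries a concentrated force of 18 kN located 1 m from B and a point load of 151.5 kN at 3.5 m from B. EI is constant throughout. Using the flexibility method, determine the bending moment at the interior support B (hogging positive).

Take M_B as the redundant. Released structure: two simple spans AB and BC with a hinge at B.
Rotations at B on the released spans (each span's end-slope, ×1/EI):
  span AB: UDL 17: wL³/(24EI) = 942.8/EI
  span BC: point load 18 at a = 1: Pab(L + b)/(6LEI) = 15.75/EI
  span BC: point load 151.5 at a = 3.5: Pab(L + b)/(6LEI) = 49.71/EI
  relative rotation θ_0 = (942.8 + 65.46)/EI = 1008/EI
A unit hogging moment at B produces rotation L₁/(3EI) + L₂/(3EI) = 5/EI.
Slope continuity at B: θ_0 = M_B·5/EI, so M_B = 1008/5 = 201.7 kN·m (hogging).

M_B = 201.7 kN·m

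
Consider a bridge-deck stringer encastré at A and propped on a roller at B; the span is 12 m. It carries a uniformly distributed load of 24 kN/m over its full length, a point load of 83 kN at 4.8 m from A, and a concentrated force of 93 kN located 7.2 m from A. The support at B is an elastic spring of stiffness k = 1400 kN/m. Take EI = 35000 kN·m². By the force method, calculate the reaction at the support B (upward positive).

R_B = 158.6 kN

Choose R_B as the redundant. The primary structure is the cantilever fixed at A.
Downward deflection at the released point B due to the loads:
  UDL 24: wL⁴/(8EI) = 62208/EI
  point load 83 at a = 4.8: Pa²(3L − a)/(6EI) = 9944/EI
  point load 93 at a = 7.2: Pa²(3L − a)/(6EI) = 23141/EI
  δ_0 = 95293/EI
Flexibility coefficient — unit upward force at B: δ_{BB} = L³/(3EI) = 576/EI.
With EI = 35000 kN·m²: δ_0 = 2.7227 m and δ_{BB} = 0.016457 m/kN.
Compatibility — the spring shortens by R_B/k under the reaction it provides: δ_0 − R_B·δ_{BB} = R_B/k. With 1/k = 0.000714 m/kN, R_B = δ_0 / (δ_{BB} + 1/k) = 2.7227 / (0.016457 + 0.000714) = 158.6 kN.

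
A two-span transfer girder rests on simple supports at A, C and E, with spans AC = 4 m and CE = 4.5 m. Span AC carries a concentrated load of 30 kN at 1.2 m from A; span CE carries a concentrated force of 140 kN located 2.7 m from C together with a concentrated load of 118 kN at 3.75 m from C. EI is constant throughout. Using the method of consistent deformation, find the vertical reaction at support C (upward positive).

Take M_C as the redundant. Released structure: two simple spans AC and CE with a hinge at C.
Rotations at C on the released spans (each span's end-slope, ×1/EI):
  span AC: point load 30 at a = 1.2: Pab(L + a)/(6LEI) = 21.84/EI
  span CE: point load 140 at a = 2.7: Pab(L + b)/(6LEI) = 158.8/EI
  span CE: point load 118 at a = 3.75: Pab(L + b)/(6LEI) = 64.53/EI
  relative rotation θ_0 = (21.84 + 223.3)/EI = 245.1/EI
A unit hogging moment at C produces rotation L₁/(3EI) + L₂/(3EI) = 2.833/EI.
Slope continuity at C: θ_0 = M_C·2.833/EI, so M_C = 245.1/2.833 = 86.52 kN·m (hogging).
Span AC, ΣM about A with M_C applied at C: R_C^{AC}·4 = 36 + 86.52, so R_C^{AC} = 30.63 kN and R_A = 30 − 30.63 = -0.6292 kN.
Span CE, ΣM about E: R_C^{CE}·4.5 = 340.5 + 86.52, so R_C^{CE} = 94.89 kN and R_E = 258 − 94.89 = 163.1 kN.
R_C = 30.63 + 94.89 = 125.5 kN.

R_C = 125.5 kN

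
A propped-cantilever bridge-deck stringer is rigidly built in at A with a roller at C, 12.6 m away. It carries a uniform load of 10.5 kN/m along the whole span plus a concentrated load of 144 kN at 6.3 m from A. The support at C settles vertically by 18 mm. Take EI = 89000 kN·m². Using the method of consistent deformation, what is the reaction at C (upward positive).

R_C = 92.21 kN

Remove the prop at C; the released (primary) structure is a cantilever built in at A.
Primary-structure tip deflection at C by superposition:
  UDL 10.5: wL⁴/(8EI) = 33081/EI
  point load 144 at a = 6.3: Pa²(3L − a)/(6EI) = 30006/EI
  δ_0 = 63087/EI
Tip deflection under a unit load at C: L³/(3EI) = 666.8/EI.
With EI = 89000 kN·m²: δ_0 = 0.70884 m and δ_{CC} = 0.007492 m/kN.
Compatibility — the beam at C must follow the support down by 0.018 m: δ_0 − R_C·δ_{CC} = 0.018, so R_C = (0.70884 − 0.018)/0.007492 = 92.21 kN.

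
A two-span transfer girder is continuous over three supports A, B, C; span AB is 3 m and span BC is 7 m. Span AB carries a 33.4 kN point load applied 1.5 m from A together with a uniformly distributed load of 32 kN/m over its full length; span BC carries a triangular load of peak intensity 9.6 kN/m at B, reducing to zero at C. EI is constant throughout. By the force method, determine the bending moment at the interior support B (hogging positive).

Release continuity at B by inserting a hinge; the redundant is the internal moment M_B. The primary structure is two simply-supported spans AB and BC.
Discontinuity in slope at B on the released structure — sum the simple-span end rotations:
  span AB: point load 33.4 at a = 1.5: Pab(L + a)/(6LEI) = 18.79/EI
  span AB: UDL 32: wL³/(24EI) = 36/EI
  span BC: triangular load, peak 9.6: w₀L³/(45EI) = 73.17/EI
  relative rotation θ_0 = (54.79 + 73.17)/EI = 128/EI
A unit hogging moment at B produces rotation L₁/(3EI) + L₂/(3EI) = 3.333/EI.
Slope continuity at B: θ_0 = M_B·3.333/EI, so M_B = 128/3.333 = 38.39 kN·m (hogging).

M_B = 38.39 kN·m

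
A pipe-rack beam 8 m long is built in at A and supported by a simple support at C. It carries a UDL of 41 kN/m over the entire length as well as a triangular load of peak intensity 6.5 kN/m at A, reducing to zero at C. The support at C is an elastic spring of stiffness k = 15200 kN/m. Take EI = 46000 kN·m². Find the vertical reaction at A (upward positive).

Take the reaction at C as the redundant and release it; the primary structure is a cantilever fixed at A.
Primary-structure tip deflection at C by superposition:
  UDL 41: wL⁴/(8EI) = 20992/EI
  triangular load, peak 6.5 at the fixed end: w₀L⁴/(30EI) = 887.5/EI
  δ_0 = 21879/EI
Flexibility coefficient — unit upward force at C: δ_{CC} = L³/(3EI) = 170.7/EI.
With EI = 46000 kN·m²: δ_0 = 0.47564 m and δ_{CC} = 0.00371 m/kN.
Compatibility — the spring shortens by R_C/k under the reaction it provides: δ_0 − R_C·δ_{CC} = R_C/k. With 1/k = 0.000066 m/kN, R_C = δ_0 / (δ_{CC} + 1/k) = 0.47564 / (0.00371 + 0.000066) = 126 kN.
Vertical equilibrium: R_A = ΣP − R_C = 354 − 126 = 228 kN.

R_A = 228 kN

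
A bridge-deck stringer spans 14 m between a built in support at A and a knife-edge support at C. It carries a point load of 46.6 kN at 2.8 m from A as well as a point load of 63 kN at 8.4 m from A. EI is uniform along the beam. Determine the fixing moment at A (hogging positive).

Choose R_C as the redundant. The primary structure is the cantilever fixed at A.
Free-end deflection of the primary structure under the applied loading (downward +):
  point load 46.6 at a = 2.8: Pa²(3L − a)/(6EI) = 2387/EI
  point load 63 at a = 8.4: Pa²(3L − a)/(6EI) = 24894/EI
  δ_0 = 27280/EI
Tip deflection under a unit load at C: L³/(3EI) = 914.7/EI.
Compatibility at C: δ_0 − R_C·δ_{CC} = 0, so R_C = 27280/914.7 = 29.83 kN.
Moment equilibrium about A: M_A = Σ(load moments about A) − R_C·L = 659.7 − 29.83×14 = 242.1 kN·m.

M_A = 242.1 kN·m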